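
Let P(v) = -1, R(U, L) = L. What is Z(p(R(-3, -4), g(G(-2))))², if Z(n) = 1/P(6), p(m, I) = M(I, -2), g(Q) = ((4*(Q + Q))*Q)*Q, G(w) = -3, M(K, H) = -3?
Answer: 1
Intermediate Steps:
g(Q) = 8*Q³ (g(Q) = ((4*(2*Q))*Q)*Q = ((8*Q)*Q)*Q = (8*Q²)*Q = 8*Q³)
p(m, I) = -3
Z(n) = -1 (Z(n) = 1/(-1) = -1)
Z(p(R(-3, -4), g(G(-2))))² = (-1)² = 1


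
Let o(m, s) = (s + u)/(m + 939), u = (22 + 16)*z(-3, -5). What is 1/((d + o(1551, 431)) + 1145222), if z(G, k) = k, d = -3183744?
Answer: -2490/5075919539 ≈ -4.9055e-7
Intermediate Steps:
u = -190 (u = (22 + 16)*(-5) = 38*(-5) = -190)
o(m, s) = (-190 + s)/(939 + m) (o(m, s) = (s - 190)/(m + 939) = (-190 + s)/(939 + m))
1/((d + o(1551, 431)) + 1145222) = 1/((-3183744 + (-190 + 431)/(939 + 1551)) + 1145222) = 1/((-3183744 + 241/2490) + 1145222) = 1/(-7927522319/2490 + 1145222) = 1/(-5075919539/2490) = -2490/5075919539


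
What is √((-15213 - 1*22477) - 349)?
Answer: I*√38039 ≈ 195.04*I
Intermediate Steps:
√((-15213 - 1*22477) - 349) = √((-15213 - 22477) - 349) = √(-37690 - 349) = √(-38039) = I*√38039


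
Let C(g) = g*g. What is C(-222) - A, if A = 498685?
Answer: -449401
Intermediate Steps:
C(g) = g²
C(-222) - A = (-222)² - 1*498685 = 49284 - 498685 = -449401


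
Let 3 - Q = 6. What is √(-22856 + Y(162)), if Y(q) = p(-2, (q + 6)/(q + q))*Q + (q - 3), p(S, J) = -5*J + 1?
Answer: I*√204230/3 ≈ 150.64*I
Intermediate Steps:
Q = -3 (Q = 3 - 1*6 = 3 - 6 = -3)
p(S, J) = 1 - 5*J
Y(q) = -6 + q + 15*(6 + q)/(2*q) (Y(q) = (1 - 5*(q + 6)/(q + q))*(-3) + (q - 3) = (1 - 5*(6 + q)/(2*q))*(-3) + (-3 + q) = (-3 + 15*(6 + q)/(2*q)) + (-3 + q) = -6 + q + 15*(6 + q)/(2*q))
√(-22856 + Y(162)) = √(-22856 + (3/2 + 162 + 45/162)) = √(-22856 + (3/2 + 162 + 45*(1/162))) = √(-22856 + (3/2 + 162 + 5/18)) = √(-22856 + 1474/9) = √(-204230/9) = I*√204230/3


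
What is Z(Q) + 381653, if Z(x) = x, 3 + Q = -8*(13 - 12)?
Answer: 381642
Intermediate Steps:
Q = -11 (Q = -3 - 8*(13 - 12) = -3 - 8*1 = -3 - 8 = -11)
Z(Q) + 381653 = -11 + 381653 = 381642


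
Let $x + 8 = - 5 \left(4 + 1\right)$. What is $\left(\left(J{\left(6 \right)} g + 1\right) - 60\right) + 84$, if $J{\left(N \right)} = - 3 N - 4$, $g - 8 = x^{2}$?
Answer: $-24109$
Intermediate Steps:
$x = -33$ ($x = -8 - 5 \left(4 + 1\right) = -8 - 25 = -33$)
$g = 1097$ ($g = 8 + \left(-33\right)^{2} = 8 + 1089 = 1097$)
$J{\left(N \right)} = -4 - 3 N$
$\left(\left(J{\left(6 \right)} g + 1\right) - 60\right) + 84 = \left(\left(\left(-4 - 18\right) 1097 + 1\right) - 60\right) + 84 = \left(\left(\left(-22\right) 1097 + 1\right) - 60\right) + 84 = \left(\left(-24134 + 1\right) - 60\right) + 84 = \left(-24133 - 60\right) + 84 = -24193 + 84 = -24109$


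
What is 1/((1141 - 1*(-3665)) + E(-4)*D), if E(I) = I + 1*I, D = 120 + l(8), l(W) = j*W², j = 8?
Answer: -1/250 ≈ -0.0040000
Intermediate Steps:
l(W) = 8*W²
D = 632 (D = 120 + 8*8² = 120 + 8*64 = 120 + 512 = 632)
E(I) = 2*I (E(I) = I + I = 2*I)
1/((1141 - 1*(-3665)) + E(-4)*D) = 1/((1141 - 1*(-3665)) + (2*(-4))*632) = 1/((1141 + 3665) - 8*632) = 1/(4806 - 5056) = 1/(-250) = -1/250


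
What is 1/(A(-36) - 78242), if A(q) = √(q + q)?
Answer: -39121/3060905318 - 3*I*√2/3060905318 ≈ -1.2781e-5 - 1.3861e-9*I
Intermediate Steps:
A(q) = √2*√q (A(q) = √(2*q) = √2*√q)
1/(A(-36) - 78242) = 1/(√2*√(-36) - 78242) = 1/(√2*(6*I) - 78242) = 1/(6*I*√2 - 78242) = 1/(-78242 + 6*I*√2)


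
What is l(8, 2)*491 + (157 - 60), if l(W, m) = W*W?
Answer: 31521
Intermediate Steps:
l(W, m) = W²
l(8, 2)*491 + (157 - 60) = 8²*491 + (157 - 60) = 64*491 + 97 = 31424 + 97 = 31521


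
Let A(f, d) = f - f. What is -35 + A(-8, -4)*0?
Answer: -35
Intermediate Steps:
A(f, d) = 0
-35 + A(-8, -4)*0 = -35 + 0*0 = -35 + 0 = -35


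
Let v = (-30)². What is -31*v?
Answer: -27900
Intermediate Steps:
v = 900
-31*v = -31*900 = -27900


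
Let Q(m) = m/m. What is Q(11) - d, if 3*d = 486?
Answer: -161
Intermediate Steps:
d = 162 (d = (⅓)*486 = 162)
Q(m) = 1
Q(11) - d = 1 - 1*162 = 1 - 162 = -161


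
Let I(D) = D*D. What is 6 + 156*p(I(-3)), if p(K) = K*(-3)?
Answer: -4206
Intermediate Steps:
I(D) = D²
p(K) = -3*K
6 + 156*p(I(-3)) = 6 + 156*(-3*(-3)²) = 6 + 156*(-3*9) = 6 + 156*(-27) = 6 - 4212 = -4206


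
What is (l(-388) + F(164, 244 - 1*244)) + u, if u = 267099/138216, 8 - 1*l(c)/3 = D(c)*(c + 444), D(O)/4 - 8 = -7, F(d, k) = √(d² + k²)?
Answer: -22209815/46072 ≈ -482.07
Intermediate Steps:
D(O) = 4 (D(O) = 32 + 4*(-7) = 32 - 28 = 4)
l(c) = -5304 - 12*c (l(c) = 24 - 12*(c + 444) = 24 - 12*(444 + c) = 24 - 3*(1776 + 4*c) = 24 + (-5328 - 12*c) = -5304 - 12*c)
u = 89033/46072 (u = 267099*(1/138216) = 89033/46072 ≈ 1.9325)
(l(-388) + F(164, 244 - 1*244)) + u = ((-5304 - 12*(-388)) + √(164² + (244 - 1*244)²)) + 89033/46072 = ((-5304 + 4656) + √(26896 + (244 - 244)²)) + 89033/46072 = (-648 + √(26896 + 0²)) + 89033/46072 = (-648 + √(26896 + 0)) + 89033/46072 = (-648 + √26896) + 89033/46072 = (-648 + 164) + 89033/46072 = -484 + 89033/46072 = -22209815/46072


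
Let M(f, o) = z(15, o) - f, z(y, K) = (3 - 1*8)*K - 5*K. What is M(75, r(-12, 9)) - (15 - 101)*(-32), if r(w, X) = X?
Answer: -2917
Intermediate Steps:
z(y, K) = -10*K (z(y, K) = (3 - 8)*K - 5*K = -5*K - 5*K = -10*K)
M(f, o) = -f - 10*o (M(f, o) = -10*o - f = -f - 10*o)
M(75, r(-12, 9)) - (15 - 101)*(-32) = (-1*75 - 10*9) - (15 - 101)*(-32) = (-75 - 90) - (-86)*(-32) = -165 - 1*2752 = -165 - 2752 = -2917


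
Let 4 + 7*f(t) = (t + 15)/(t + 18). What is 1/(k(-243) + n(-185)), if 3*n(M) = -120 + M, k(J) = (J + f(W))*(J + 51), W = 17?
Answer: 735/34279643 ≈ 2.1441e-5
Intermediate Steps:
f(t) = -4/7 + (15 + t)/(7*(18 + t)) (f(t) = -4/7 + ((t + 15)/(t + 18))/7 = -4/7 + ((15 + t)/(18 + t))/7 = -4/7 + (15 + t)/(7*(18 + t)))
k(J) = (51 + J)*(-108/245 + J) (k(J) = (J + 3*(-19 - 1*17)/(7*(18 + 17)))*(J + 51) = (J + (3/7)*(-19 - 17)/35)*(51 + J) = (J + (3/7)*(1/35)*(-36))*(51 + J) = (J - 108/245)*(51 + J) = (-108/245 + J)*(51 + J) = (51 + J)*(-108/245 + J))
n(M) = -40 + M/3 (n(M) = (-120 + M)/3 = -40 + M/3)
1/(k(-243) + n(-185)) = 1/((-5508/245 + (-243)**2 + (12387/245)*(-243)) + (-40 + (1/3)*(-185))) = 1/((-5508/245 + 59049 - 3010041/245) + (-40 - 185/3)) = 1/(11451456/245 - 305/3) = 1/(34279643/735) = 735/34279643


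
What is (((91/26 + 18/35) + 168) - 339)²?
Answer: 136632721/4900 ≈ 27884.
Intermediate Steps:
(((91/26 + 18/35) + 168) - 339)² = (((91*(1/26) + 18*(1/35)) + 168) - 339)² = (((7/2 + 18/35) + 168) - 339)² = ((281/70 + 168) - 339)² = (12041/70 - 339)² = (-11689/70)² = 136632721/4900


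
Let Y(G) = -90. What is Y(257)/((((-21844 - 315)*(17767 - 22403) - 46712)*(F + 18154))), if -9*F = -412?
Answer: -405/8409586860388 ≈ -4.8159e-11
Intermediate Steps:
F = 412/9 (F = -⅑*(-412) = 412/9 ≈ 45.778)
Y(257)/((((-21844 - 315)*(17767 - 22403) - 46712)*(F + 18154))) = -90*1/((412/9 + 18154)*((-21844 - 315)*(17767 - 22403) - 46712)) = -90*9/(163798*(-22159*(-4636) - 46712)) = -90*9/(163798*(102729124 - 46712)) = -90/(102682412*(163798/9)) = -90/16819173720776/9 = -90*9/16819173720776 = -405/8409586860388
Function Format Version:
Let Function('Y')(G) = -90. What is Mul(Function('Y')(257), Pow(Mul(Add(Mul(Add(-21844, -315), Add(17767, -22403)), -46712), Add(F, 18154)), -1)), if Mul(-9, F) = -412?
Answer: Rational(-405, 8409586860388) ≈ -4.8159e-11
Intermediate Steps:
F = Rational(412, 9) (F = Mul(Rational(-1, 9), -412) = Rational(412, 9) ≈ 45.778)
Mul(Function('Y')(257), Pow(Mul(Add(Mul(Add(-21844, -315), Add(17767, -22403)), -46712), Add(F, 18154)), -1)) = Mul(-90, Pow(Mul(Add(Mul(Add(-21844, -315), Add(17767, -22403)), -46712), Add(Rational(412, 9), 18154)), -1)) = Mul(-90, Pow(Mul(Add(Mul(-22159, -4636), -46712), Rational(163798, 9)), -1)) = Mul(-90, Pow(Mul(Add(102729124, -46712), Rational(163798, 9)), -1)) = Mul(-90, Pow(Mul(102682412, Rational(163798, 9)), -1)) = Mul(-90, Pow(Rational(16819173720776, 9), -1)) = Mul(-90, Rational(9, 16819173720776)) = Rational(-405, 8409586860388)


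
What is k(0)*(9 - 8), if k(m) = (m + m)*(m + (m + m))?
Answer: 0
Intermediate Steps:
k(m) = 6*m**2 (k(m) = (2*m)*(m + 2*m) = (2*m)*(3*m) = 6*m**2)
k(0)*(9 - 8) = (6*0**2)*(9 - 8) = (6*0)*1 = 0*1 = 0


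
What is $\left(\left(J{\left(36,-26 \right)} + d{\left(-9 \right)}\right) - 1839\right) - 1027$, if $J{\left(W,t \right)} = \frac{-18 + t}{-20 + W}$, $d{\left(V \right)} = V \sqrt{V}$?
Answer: $- \frac{11475}{4} - 27 i \approx -2868.8 - 27.0 i$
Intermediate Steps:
$d{\left(V \right)} = V^{\frac{3}{2}}$
$J{\left(W,t \right)} = \frac{-18 + t}{-20 + W}$
$\left(\left(J{\left(36,-26 \right)} + d{\left(-9 \right)}\right) - 1839\right) - 1027 = \left(\left(\frac{-18 - 26}{-20 + 36} + \left(-9\right)^{\frac{3}{2}}\right) - 1839\right) - 1027 = \left(\left(\frac{1}{16} \left(-44\right) - 27 i\right) - 1839\right) - 1027 = \left(\left(- \frac{11}{4} - 27 i\right) - 1839\right) - 1027 = \left(- \frac{7367}{4} - 27 i\right) - 1027 = - \frac{11475}{4} - 27 i$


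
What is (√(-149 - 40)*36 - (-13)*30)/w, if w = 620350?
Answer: 39/62035 + 54*I*√21/310175 ≈ 0.00062868 + 0.0007978*I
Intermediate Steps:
(√(-149 - 40)*36 - (-13)*30)/w = (√(-149 - 40)*36 - (-13)*30)/620350 = (√(-189)*36 - 1*(-390))*(1/620350) = ((3*I*√21)*36 + 390)*(1/620350) = (108*I*√21 + 390)*(1/620350) = (390 + 108*I*√21)*(1/620350) = 39/62035 + 54*I*√21/310175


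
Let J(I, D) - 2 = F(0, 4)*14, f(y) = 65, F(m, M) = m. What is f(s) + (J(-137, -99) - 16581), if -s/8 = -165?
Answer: -16514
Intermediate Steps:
s = 1320 (s = -8*(-165) = 1320)
J(I, D) = 2 (J(I, D) = 2 + 0*14 = 2 + 0 = 2)
f(s) + (J(-137, -99) - 16581) = 65 + (2 - 16581) = 65 - 16579 = -16514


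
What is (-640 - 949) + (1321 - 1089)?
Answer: -1357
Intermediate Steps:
(-640 - 949) + (1321 - 1089) = -1589 + 232 = -1357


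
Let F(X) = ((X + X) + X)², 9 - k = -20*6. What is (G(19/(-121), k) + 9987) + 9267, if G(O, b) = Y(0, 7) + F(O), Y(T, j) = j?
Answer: 282003550/14641 ≈ 19261.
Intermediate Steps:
k = 129 (k = 9 - (-20)*6 = 9 - 1*(-120) = 9 + 120 = 129)
F(X) = 9*X² (F(X) = (2*X + X)² = (3*X)² = 9*X²)
G(O, b) = 7 + 9*O²
(G(19/(-121), k) + 9987) + 9267 = ((7 + 9*(19/(-121))²) + 9987) + 9267 = ((7 + 9*(19*(-1/121))²) + 9987) + 9267 = ((7 + 9*(-19/121)²) + 9987) + 9267 = ((7 + 9*(361/14641)) + 9987) + 9267 = ((7 + 3249/14641) + 9987) + 9267 = (105736/14641 + 9987) + 9267 = 146325403/14641 + 9267 = 282003550/14641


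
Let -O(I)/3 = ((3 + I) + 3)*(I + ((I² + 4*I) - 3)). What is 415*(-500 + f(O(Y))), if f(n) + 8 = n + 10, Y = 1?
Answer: -232815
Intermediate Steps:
O(I) = -3*(6 + I)*(-3 + I² + 5*I) (O(I) = -3*((3 + I) + 3)*(I + ((I² + 4*I) - 3)) = -3*(6 + I)*(I + (-3 + I² + 4*I)) = -3*(6 + I)*(-3 + I² + 5*I))
f(n) = 2 + n (f(n) = -8 + (n + 10) = -8 + (10 + n) = 2 + n)
415*(-500 + f(O(Y))) = 415*(-500 + (2 + (54 - 81*1 - 33*1² - 3*1³))) = 415*(-500 + (2 + (54 - 81 - 33*1 - 3*1))) = 415*(-500 + (2 + (54 - 81 - 33 - 3))) = 415*(-500 + (2 - 63)) = 415*(-500 - 61) = 415*(-561) = -232815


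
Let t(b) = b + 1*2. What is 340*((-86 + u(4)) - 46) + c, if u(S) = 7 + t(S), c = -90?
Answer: -40550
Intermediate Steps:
t(b) = 2 + b (t(b) = b + 2 = 2 + b)
u(S) = 9 + S (u(S) = 7 + (2 + S) = 9 + S)
340*((-86 + u(4)) - 46) + c = 340*((-86 + (9 + 4)) - 46) - 90 = 340*((-86 + 13) - 46) - 90 = 340*(-73 - 46) - 90 = 340*(-119) - 90 = -40460 - 90 = -40550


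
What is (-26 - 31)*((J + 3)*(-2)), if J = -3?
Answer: 0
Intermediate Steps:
(-26 - 31)*((J + 3)*(-2)) = (-26 - 31)*((-3 + 3)*(-2)) = -0*(-2) = -57*0 = 0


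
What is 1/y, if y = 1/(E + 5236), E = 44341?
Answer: 49577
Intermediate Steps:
y = 1/49577 (y = 1/(44341 + 5236) = 1/49577 ≈ 2.0171e-5)
1/y = 1/(1/49577) = 49577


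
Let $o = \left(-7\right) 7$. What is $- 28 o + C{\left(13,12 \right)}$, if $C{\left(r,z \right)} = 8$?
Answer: $1380$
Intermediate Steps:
$o = -49$
$- 28 o + C{\left(13,12 \right)} = \left(-28\right) \left(-49\right) + 8 = 1372 + 8 = 1380$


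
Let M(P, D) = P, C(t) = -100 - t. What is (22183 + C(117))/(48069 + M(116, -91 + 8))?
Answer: 21966/48185 ≈ 0.45587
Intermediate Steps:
(22183 + C(117))/(48069 + M(116, -91 + 8)) = (22183 + (-100 - 1*117))/(48069 + 116) = (22183 + (-100 - 117))/48185 = (22183 - 217)*(1/48185) = 21966*(1/48185) = 21966/48185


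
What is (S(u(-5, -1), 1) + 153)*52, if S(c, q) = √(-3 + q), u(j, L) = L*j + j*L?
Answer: 7956 + 52*I*√2 ≈ 7956.0 + 73.539*I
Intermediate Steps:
u(j, L) = 2*L*j (u(j, L) = L*j + L*j = 2*L*j)
(S(u(-5, -1), 1) + 153)*52 = (√(-3 + 1) + 153)*52 = (√(-2) + 153)*52 = (I*√2 + 153)*52 = (153 + I*√2)*52 = 7956 + 52*I*√2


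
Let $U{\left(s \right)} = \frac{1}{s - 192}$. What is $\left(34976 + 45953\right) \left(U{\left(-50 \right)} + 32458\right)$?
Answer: $\frac{635683941715}{242} \approx 2.6268 \cdot 10^{9}$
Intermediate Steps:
$U{\left(s \right)} = \frac{1}{-192 + s}$
$\left(34976 + 45953\right) \left(U{\left(-50 \right)} + 32458\right) = \left(34976 + 45953\right) \left(\frac{1}{-192 - 50} + 32458\right) = 80929 \left(\frac{1}{-242} + 32458\right) = 80929 \left(- \frac{1}{242} + 32458\right) = 80929 \cdot \frac{7854835}{242} = \frac{635683941715}{242}$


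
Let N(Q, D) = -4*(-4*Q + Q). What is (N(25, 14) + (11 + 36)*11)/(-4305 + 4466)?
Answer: 817/161 ≈ 5.0745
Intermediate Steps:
N(Q, D) = 12*Q (N(Q, D) = -(-12)*Q = 12*Q)
(N(25, 14) + (11 + 36)*11)/(-4305 + 4466) = (12*25 + (11 + 36)*11)/(-4305 + 4466) = (300 + 47*11)/161 = (300 + 517)*(1/161) = 817*(1/161) = 817/161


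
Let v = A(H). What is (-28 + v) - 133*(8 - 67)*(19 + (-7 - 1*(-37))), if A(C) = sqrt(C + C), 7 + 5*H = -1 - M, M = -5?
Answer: 384475 + I*sqrt(30)/5 ≈ 3.8448e+5 + 1.0954*I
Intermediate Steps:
H = -3/5 (H = -7/5 + (-1 - 1*(-5))/5 = -7/5 + (-1 + 5)/5 = -7/5 + (1/5)*4 = -7/5 + 4/5 = -3/5 ≈ -0.60000)
A(C) = sqrt(2)*sqrt(C) (A(C) = sqrt(2*C) = sqrt(2)*sqrt(C))
v = I*sqrt(30)/5 (v = sqrt(2)*sqrt(-3/5) = sqrt(2)*(I*sqrt(15)/5) = I*sqrt(30)/5 ≈ 1.0954*I)
(-28 + v) - 133*(8 - 67)*(19 + (-7 - 1*(-37))) = (-28 + I*sqrt(30)/5) - 133*(8 - 67)*(19 + (-7 - 1*(-37))) = (-28 + I*sqrt(30)/5) - (-7847)*(19 + (-7 + 37)) = (-28 + I*sqrt(30)/5) - (-7847)*(19 + 30) = (-28 + I*sqrt(30)/5) - (-7847)*49 = (-28 + I*sqrt(30)/5) - 133*(-2891) = (-28 + I*sqrt(30)/5) + 384503 = 384475 + I*sqrt(30)/5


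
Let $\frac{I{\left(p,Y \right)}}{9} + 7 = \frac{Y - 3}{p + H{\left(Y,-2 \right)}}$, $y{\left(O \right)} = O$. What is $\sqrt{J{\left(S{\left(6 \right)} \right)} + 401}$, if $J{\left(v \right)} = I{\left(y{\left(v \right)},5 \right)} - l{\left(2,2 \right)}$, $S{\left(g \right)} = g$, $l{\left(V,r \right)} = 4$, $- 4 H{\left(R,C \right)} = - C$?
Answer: $\frac{\sqrt{40810}}{11} \approx 18.365$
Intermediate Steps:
$H{\left(R,C \right)} = \frac{C}{4}$ ($H{\left(R,C \right)} = - \frac{\left(-1\right) C}{4} = \frac{C}{4}$)
$I{\left(p,Y \right)} = -63 + \frac{9 \left(-3 + Y\right)}{- \frac{1}{2} + p}$ ($I{\left(p,Y \right)} = -63 + 9 \frac{Y - 3}{p + \frac{1}{4} \left(-2\right)} = -63 + 9 \frac{-3 + Y}{p - \frac{1}{2}} = -63 + 9 \frac{-3 + Y}{- \frac{1}{2} + p} = -63 + \frac{9 \left(-3 + Y\right)}{- \frac{1}{2} + p}$)
$J{\left(v \right)} = -4 + \frac{9 \left(11 - 14 v\right)}{-1 + 2 v}$ ($J{\left(v \right)} = \frac{9 \left(1 - 14 v + 2 \cdot 5\right)}{-1 + 2 v} - 4 = \frac{9 \left(1 - 14 v + 10\right)}{-1 + 2 v} - 4 = \frac{9 \left(11 - 14 v\right)}{-1 + 2 v} - 4 = -4 + \frac{9 \left(11 - 14 v\right)}{-1 + 2 v}$)
$\sqrt{J{\left(S{\left(6 \right)} \right)} + 401} = \sqrt{\frac{103 - 804}{-1 + 2 \cdot 6} + 401} = \sqrt{\frac{103 - 804}{-1 + 12} + 401} = \sqrt{\frac{1}{11} \left(-701\right) + 401} = \sqrt{- \frac{701}{11} + 401} = \sqrt{\frac{3710}{11}} = \frac{\sqrt{40810}}{11}$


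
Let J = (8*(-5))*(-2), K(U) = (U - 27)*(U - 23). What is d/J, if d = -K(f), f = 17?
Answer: -3/4 ≈ -0.75000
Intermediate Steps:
K(U) = (-27 + U)*(-23 + U)
J = 80 (J = -40*(-2) = 80)
d = -60 (d = -(621 + 17**2 - 50*17) = -(621 + 289 - 850) = -1*60 = -60)
d/J = -60/80 = -60*1/80 = -3/4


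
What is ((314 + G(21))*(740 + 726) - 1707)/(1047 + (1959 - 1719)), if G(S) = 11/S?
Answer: 9647083/27027 ≈ 356.94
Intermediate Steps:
((314 + G(21))*(740 + 726) - 1707)/(1047 + (1959 - 1719)) = ((314 + 11/21)*(740 + 726) - 1707)/(1047 + (1959 - 1719)) = ((314 + 11*(1/21))*1466 - 1707)/(1047 + 240) = ((314 + 11/21)*1466 - 1707)/1287 = ((6605/21)*1466 - 1707)*(1/1287) = (9682930/21 - 1707)*(1/1287) = (9647083/21)*(1/1287) = 9647083/27027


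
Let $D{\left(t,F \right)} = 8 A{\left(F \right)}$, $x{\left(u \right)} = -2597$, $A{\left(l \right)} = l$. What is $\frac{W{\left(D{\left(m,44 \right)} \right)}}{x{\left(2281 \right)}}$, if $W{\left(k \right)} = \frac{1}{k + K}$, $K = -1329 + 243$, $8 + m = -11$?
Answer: $\frac{1}{1906198} \approx 5.246 \cdot 10^{-7}$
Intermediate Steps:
$m = -19$ ($m = -8 - 11 = -19$)
$K = -1086$
$D{\left(t,F \right)} = 8 F$
$W{\left(k \right)} = \frac{1}{-1086 + k}$ ($W{\left(k \right)} = \frac{1}{k - 1086} = \frac{1}{-1086 + k}$)
$\frac{W{\left(D{\left(m,44 \right)} \right)}}{x{\left(2281 \right)}} = \frac{1}{\left(-1086 + 8 \cdot 44\right) \left(-2597\right)} = \frac{1}{-1086 + 352} \left(- \frac{1}{2597}\right) = \frac{1}{-734} \left(- \frac{1}{2597}\right) = \left(- \frac{1}{734}\right) \left(- \frac{1}{2597}\right) = \frac{1}{1906198}$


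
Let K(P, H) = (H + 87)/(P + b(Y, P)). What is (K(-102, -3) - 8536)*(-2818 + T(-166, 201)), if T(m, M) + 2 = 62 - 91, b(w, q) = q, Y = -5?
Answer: 413444031/17 ≈ 2.4320e+7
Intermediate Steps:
K(P, H) = (87 + H)/(2*P) (K(P, H) = (H + 87)/(P + P) = (87 + H)/((2*P)) = (87 + H)*(1/(2*P)) = (87 + H)/(2*P))
T(m, M) = -31 (T(m, M) = -2 + (62 - 91) = -2 - 29 = -31)
(K(-102, -3) - 8536)*(-2818 + T(-166, 201)) = ((½)*(87 - 3)/(-102) - 8536)*(-2818 - 31) = ((½)*(-1/102)*84 - 8536)*(-2849) = (-7/17 - 8536)*(-2849) = -145119/17*(-2849) = 413444031/17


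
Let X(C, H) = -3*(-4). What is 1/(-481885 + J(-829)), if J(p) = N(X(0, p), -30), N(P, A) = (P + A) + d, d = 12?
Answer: -1/481891 ≈ -2.0752e-6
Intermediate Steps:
X(C, H) = 12
N(P, A) = 12 + A + P (N(P, A) = (P + A) + 12 = (A + P) + 12 = 12 + A + P)
J(p) = -6 (J(p) = 12 - 30 + 12 = -6)
1/(-481885 + J(-829)) = 1/(-481885 - 6) = 1/(-481891) = -1/481891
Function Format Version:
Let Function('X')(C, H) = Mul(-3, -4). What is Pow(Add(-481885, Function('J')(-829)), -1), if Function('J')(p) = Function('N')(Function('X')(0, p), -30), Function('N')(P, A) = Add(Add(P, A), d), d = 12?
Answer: Rational(-1, 481891) ≈ -2.0752e-6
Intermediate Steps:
Function('X')(C, H) = 12
Function('N')(P, A) = Add(12, A, P) (Function('N')(P, A) = Add(Add(P, A), 12) = Add(Add(A, P), 12) = Add(12, A, P))
Function('J')(p) = -6 (Function('J')(p) = Add(12, -30, 12) = -6)
Pow(Add(-481885, Function('J')(-829)), -1) = Pow(Add(-481885, -6), -1) = Pow(-481891, -1) = Rational(-1, 481891)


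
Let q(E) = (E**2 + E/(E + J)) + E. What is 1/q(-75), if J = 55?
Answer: 4/22215 ≈ 0.00018006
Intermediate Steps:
q(E) = E + E**2 + E/(55 + E) (q(E) = (E**2 + E/(E + 55)) + E = (E**2 + E/(55 + E)) + E = E + E**2 + E/(55 + E))
1/q(-75) = 1/(-75*(56 + (-75)**2 + 56*(-75))/(55 - 75)) = 1/(-75*(56 + 5625 - 4200)/(-20)) = 1/(-75*(-1/20)*1481) = 1/(22215/4) = 4/22215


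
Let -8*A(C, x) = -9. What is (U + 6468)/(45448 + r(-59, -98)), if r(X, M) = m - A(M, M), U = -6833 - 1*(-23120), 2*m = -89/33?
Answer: 6007320/11997619 ≈ 0.50071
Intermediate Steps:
A(C, x) = 9/8 (A(C, x) = -⅛*(-9) = 9/8)
m = -89/66 (m = (-89/33)/2 = (-89*1/33)/2 = (½)*(-89/33) = -89/66 ≈ -1.3485)
U = 16287 (U = -6833 + 23120 = 16287)
r(X, M) = -653/264 (r(X, M) = -89/66 - 1*9/8 = -89/66 - 9/8 = -653/264)
(U + 6468)/(45448 + r(-59, -98)) = (16287 + 6468)/(45448 - 653/264) = 22755/(11997619/264) = 22755*(264/11997619) = 6007320/11997619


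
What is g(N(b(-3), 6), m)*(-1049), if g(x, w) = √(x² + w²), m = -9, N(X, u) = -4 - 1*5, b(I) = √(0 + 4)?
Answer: -9441*√2 ≈ -13352.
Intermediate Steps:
b(I) = 2 (b(I) = √4 = 2)
N(X, u) = -9 (N(X, u) = -4 - 5 = -9)
g(x, w) = √(w² + x²)
g(N(b(-3), 6), m)*(-1049) = √((-9)² + (-9)²)*(-1049) = √(81 + 81)*(-1049) = √162*(-1049) = (9*√2)*(-1049) = -9441*√2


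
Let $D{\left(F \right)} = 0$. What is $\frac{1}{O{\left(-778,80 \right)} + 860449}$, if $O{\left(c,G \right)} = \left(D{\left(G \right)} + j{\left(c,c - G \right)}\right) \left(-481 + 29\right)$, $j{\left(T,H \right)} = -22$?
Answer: $\frac{1}{870393} \approx 1.1489 \cdot 10^{-6}$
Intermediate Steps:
$O{\left(c,G \right)} = 9944$ ($O{\left(c,G \right)} = \left(0 - 22\right) \left(-481 + 29\right) = \left(-22\right) \left(-452\right) = 9944$)
$\frac{1}{O{\left(-778,80 \right)} + 860449} = \frac{1}{9944 + 860449} = \frac{1}{870393}$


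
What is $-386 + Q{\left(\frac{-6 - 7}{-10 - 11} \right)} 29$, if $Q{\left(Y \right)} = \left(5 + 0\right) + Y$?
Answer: $- \frac{4684}{21} \approx -223.05$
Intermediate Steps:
$Q{\left(Y \right)} = 5 + Y$
$-386 + Q{\left(\frac{-6 - 7}{-10 - 11} \right)} 29 = -386 + \left(5 + \frac{-6 - 7}{-10 - 11}\right) 29 = -386 + \left(5 - \frac{13}{-21}\right) 29 = -386 + \left(5 - - \frac{13}{21}\right) 29 = -386 + \left(5 + \frac{13}{21}\right) 29 = -386 + \frac{118}{21} \cdot 29 = -386 + \frac{3422}{21} = - \frac{4684}{21}$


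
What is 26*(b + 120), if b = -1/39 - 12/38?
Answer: 177334/57 ≈ 3111.1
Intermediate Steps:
b = -253/741 (b = -1*1/39 - 12*1/38 = -1/39 - 6/19 = -253/741 ≈ -0.34143)
26*(b + 120) = 26*(-253/741 + 120) = 26*(88667/741) = 177334/57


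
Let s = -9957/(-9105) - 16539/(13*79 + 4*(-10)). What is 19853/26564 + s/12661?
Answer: 250570104066739/335827358696060 ≈ 0.74613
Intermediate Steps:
s = -15640004/998515 (s = -9957*(-1/9105) - 16539/(1027 - 40) = 3319/3035 - 16539/987 = 3319/3035 - 16539*1/987 = 3319/3035 - 5513/329 = -15640004/998515 ≈ -15.663)
19853/26564 + s/12661 = 19853/26564 - 15640004/998515/12661 = 19853*(1/26564) - 15640004/998515*1/12661 = 19853/26564 - 15640004/12642198415 = 250570104066739/335827358696060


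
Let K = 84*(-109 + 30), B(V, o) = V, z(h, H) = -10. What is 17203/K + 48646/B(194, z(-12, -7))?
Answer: 159738737/643692 ≈ 248.16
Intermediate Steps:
K = -6636 (K = 84*(-79) = -6636)
17203/K + 48646/B(194, z(-12, -7)) = 17203/(-6636) + 48646/194 = 17203*(-1/6636) + 48646*(1/194) = -17203/6636 + 24323/97 = 159738737/643692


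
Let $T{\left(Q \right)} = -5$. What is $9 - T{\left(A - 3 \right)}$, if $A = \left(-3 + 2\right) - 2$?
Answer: $14$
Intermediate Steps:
$A = -3$ ($A = -1 - 2 = -3$)
$9 - T{\left(A - 3 \right)} = 9 - -5 = 9 + 5 = 14$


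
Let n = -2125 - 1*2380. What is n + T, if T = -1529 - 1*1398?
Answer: -7432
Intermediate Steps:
T = -2927 (T = -1529 - 1398 = -2927)
n = -4505 (n = -2125 - 2380 = -4505)
n + T = -4505 - 2927 = -7432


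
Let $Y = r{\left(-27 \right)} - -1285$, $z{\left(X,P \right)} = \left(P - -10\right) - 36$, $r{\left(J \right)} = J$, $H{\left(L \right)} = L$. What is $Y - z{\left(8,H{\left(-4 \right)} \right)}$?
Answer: $1288$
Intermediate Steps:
$z{\left(X,P \right)} = -26 + P$ ($z{\left(X,P \right)} = \left(P + 10\right) - 36 = \left(10 + P\right) - 36 = -26 + P$)
$Y = 1258$ ($Y = -27 - -1285 = -27 + 1285 = 1258$)
$Y - z{\left(8,H{\left(-4 \right)} \right)} = 1258 - \left(-26 - 4\right) = 1258 - -30 = 1258 + 30 = 1288$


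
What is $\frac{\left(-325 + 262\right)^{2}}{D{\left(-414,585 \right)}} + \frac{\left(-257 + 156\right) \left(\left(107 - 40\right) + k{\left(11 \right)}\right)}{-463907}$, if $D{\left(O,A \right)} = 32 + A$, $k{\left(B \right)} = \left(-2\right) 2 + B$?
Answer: $\frac{1845858341}{286230619} \approx 6.4489$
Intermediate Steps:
$k{\left(B \right)} = -4 + B$
$\frac{\left(-325 + 262\right)^{2}}{D{\left(-414,585 \right)}} + \frac{\left(-257 + 156\right) \left(\left(107 - 40\right) + k{\left(11 \right)}\right)}{-463907} = \frac{\left(-325 + 262\right)^{2}}{32 + 585} + \frac{\left(-257 + 156\right) \left(\left(107 - 40\right) + \left(-4 + 11\right)\right)}{-463907} = \frac{\left(-63\right)^{2}}{617} + - 101 \left(67 + 7\right) \left(- \frac{1}{463907}\right) = 3969 \cdot \frac{1}{617} + \left(-101\right) 74 \left(- \frac{1}{463907}\right) = \frac{3969}{617} - - \frac{7474}{463907} = \frac{3969}{617} + \frac{7474}{463907} = \frac{1845858341}{286230619}$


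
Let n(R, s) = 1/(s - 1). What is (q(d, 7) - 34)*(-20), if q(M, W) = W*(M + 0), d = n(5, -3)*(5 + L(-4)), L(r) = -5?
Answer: 680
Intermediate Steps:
n(R, s) = 1/(-1 + s)
d = 0 (d = (5 - 5)/(-1 - 3) = 0/(-4) = -¼*0 = 0)
q(M, W) = M*W (q(M, W) = W*M = M*W)
(q(d, 7) - 34)*(-20) = (0*7 - 34)*(-20) = (0 - 34)*(-20) = -34*(-20) = 680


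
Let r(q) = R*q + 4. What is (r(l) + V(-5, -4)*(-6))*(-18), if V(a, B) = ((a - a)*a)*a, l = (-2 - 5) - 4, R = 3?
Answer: 522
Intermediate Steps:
l = -11 (l = -7 - 4 = -11)
r(q) = 4 + 3*q (r(q) = 3*q + 4 = 4 + 3*q)
V(a, B) = 0 (V(a, B) = (0*a)*a = 0*a = 0)
(r(l) + V(-5, -4)*(-6))*(-18) = ((4 + 3*(-11)) + 0*(-6))*(-18) = ((4 - 33) + 0)*(-18) = (-29 + 0)*(-18) = -29*(-18) = 522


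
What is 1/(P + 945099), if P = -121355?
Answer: 1/823744 ≈ 1.2140e-6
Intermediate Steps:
1/(P + 945099) = 1/(-121355 + 945099) = 1/823744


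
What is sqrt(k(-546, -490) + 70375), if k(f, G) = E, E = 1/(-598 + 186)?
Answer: 3*sqrt(331825933)/206 ≈ 265.28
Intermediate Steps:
E = -1/412 (E = 1/(-412) = -1/412 ≈ -0.0024272)
k(f, G) = -1/412
sqrt(k(-546, -490) + 70375) = sqrt(-1/412 + 70375) = sqrt(28994499/412) = 3*sqrt(331825933)/206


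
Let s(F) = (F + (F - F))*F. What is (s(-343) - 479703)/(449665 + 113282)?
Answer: -4702/7311 ≈ -0.64314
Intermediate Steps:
s(F) = F**2 (s(F) = (F + 0)*F = F*F = F**2)
(s(-343) - 479703)/(449665 + 113282) = ((-343)**2 - 479703)/(449665 + 113282) = (117649 - 479703)/562947 = -362054*1/562947 = -4702/7311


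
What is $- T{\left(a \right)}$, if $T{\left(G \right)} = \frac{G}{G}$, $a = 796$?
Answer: $-1$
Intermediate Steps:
$T{\left(G \right)} = 1$
$- T{\left(a \right)} = \left(-1\right) 1 = -1$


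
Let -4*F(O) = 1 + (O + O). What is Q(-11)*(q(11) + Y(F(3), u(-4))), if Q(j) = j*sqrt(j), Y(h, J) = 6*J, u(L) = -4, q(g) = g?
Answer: 143*I*sqrt(11) ≈ 474.28*I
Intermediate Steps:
F(O) = -1/4 - O/2 (F(O) = -(1 + (O + O))/4 = -(1 + 2*O)/4 = -1/4 - O/2)
Q(j) = j**(3/2)
Q(-11)*(q(11) + Y(F(3), u(-4))) = (-11)**(3/2)*(11 + 6*(-4)) = (-11*I*sqrt(11))*(11 - 24) = -11*I*sqrt(11)*(-13) = 143*I*sqrt(11)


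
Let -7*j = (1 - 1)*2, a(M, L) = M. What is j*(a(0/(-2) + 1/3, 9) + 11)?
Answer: 0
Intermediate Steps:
j = 0 (j = -(1 - 1)*2/7 = -0*2 = -⅐*0 = 0)
j*(a(0/(-2) + 1/3, 9) + 11) = 0*((0/(-2) + 1/3) + 11) = 0*((0*(-½) + 1*(⅓)) + 11) = 0*((0 + ⅓) + 11) = 0*(⅓ + 11) = 0*(34/3) = 0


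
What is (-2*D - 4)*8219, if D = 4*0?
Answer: -32876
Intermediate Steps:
D = 0
(-2*D - 4)*8219 = (-2*0 - 4)*8219 = (0 - 4)*8219 = -4*8219 = -32876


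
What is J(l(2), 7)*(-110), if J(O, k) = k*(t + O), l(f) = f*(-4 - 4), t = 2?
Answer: 10780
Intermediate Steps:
l(f) = -8*f (l(f) = f*(-8) = -8*f)
J(O, k) = k*(2 + O)
J(l(2), 7)*(-110) = (7*(2 - 8*2))*(-110) = (7*(2 - 16))*(-110) = (7*(-14))*(-110) = -98*(-110) = 10780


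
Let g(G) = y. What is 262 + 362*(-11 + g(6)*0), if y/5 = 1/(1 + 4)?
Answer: -3720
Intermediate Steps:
y = 1 (y = 5/(1 + 4) = 5/5 = 5*(1/5) = 1)
g(G) = 1
262 + 362*(-11 + g(6)*0) = 262 + 362*(-11 + 1*0) = 262 + 362*(-11 + 0) = 262 + 362*(-11) = 262 - 3982 = -3720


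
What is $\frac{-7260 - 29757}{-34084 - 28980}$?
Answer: $\frac{37017}{63064} \approx 0.58698$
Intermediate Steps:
$\frac{-7260 - 29757}{-34084 - 28980} = \frac{-7260 - 29757}{-63064} = \left(-37017\right) \left(- \frac{1}{63064}\right) = \frac{37017}{63064}$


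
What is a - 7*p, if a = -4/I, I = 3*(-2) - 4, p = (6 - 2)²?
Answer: -558/5 ≈ -111.60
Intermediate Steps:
p = 16 (p = 4² = 16)
I = -10 (I = -6 - 4 = -10)
a = ⅖ (a = -4/(-10) = -4*(-⅒) = ⅖ ≈ 0.40000)
a - 7*p = ⅖ - 7*16 = ⅖ - 112 = -558/5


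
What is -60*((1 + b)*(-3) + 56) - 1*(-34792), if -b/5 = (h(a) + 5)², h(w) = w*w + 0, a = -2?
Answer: -41288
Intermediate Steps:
h(w) = w² (h(w) = w² + 0 = w²)
b = -405 (b = -5*((-2)² + 5)² = -5*(4 + 5)² = -5*9² = -5*81 = -405)
-60*((1 + b)*(-3) + 56) - 1*(-34792) = -60*((1 - 405)*(-3) + 56) - 1*(-34792) = -60*(-404*(-3) + 56) + 34792 = -60*(1212 + 56) + 34792 = -60*1268 + 34792 = -76080 + 34792 = -41288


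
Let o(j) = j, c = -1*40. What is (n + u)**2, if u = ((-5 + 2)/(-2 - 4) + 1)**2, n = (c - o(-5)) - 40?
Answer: 84681/16 ≈ 5292.6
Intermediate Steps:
c = -40
n = -75 (n = (-40 - 1*(-5)) - 40 = (-40 + 5) - 40 = -35 - 40 = -75)
u = 9/4 (u = (-3/(-6) + 1)**2 = (-3*(-1/6) + 1)**2 = (1/2 + 1)**2 = (3/2)**2 = 9/4 ≈ 2.2500)
(n + u)**2 = (-75 + 9/4)**2 = (-291/4)**2 = 84681/16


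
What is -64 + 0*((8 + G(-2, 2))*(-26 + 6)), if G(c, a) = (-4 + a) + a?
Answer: -64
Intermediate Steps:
G(c, a) = -4 + 2*a
-64 + 0*((8 + G(-2, 2))*(-26 + 6)) = -64 + 0*((8 + (-4 + 2*2))*(-26 + 6)) = -64 + 0*((8 + (-4 + 4))*(-20)) = -64 + 0*((8 + 0)*(-20)) = -64 + 0*(8*(-20)) = -64 + 0*(-160) = -64 + 0 = -64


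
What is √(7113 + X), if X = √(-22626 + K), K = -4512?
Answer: √(7113 + I*√27138) ≈ 84.344 + 0.9766*I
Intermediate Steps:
X = I*√27138 (X = √(-22626 - 4512) = √(-27138) = I*√27138 ≈ 164.74*I)
√(7113 + X) = √(7113 + I*√27138)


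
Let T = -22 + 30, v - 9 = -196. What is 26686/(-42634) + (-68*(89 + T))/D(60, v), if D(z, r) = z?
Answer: -35351878/319755 ≈ -110.56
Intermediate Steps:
v = -187 (v = 9 - 196 = -187)
T = 8
26686/(-42634) + (-68*(89 + T))/D(60, v) = 26686/(-42634) - 68*(89 + 8)/60 = 26686*(-1/42634) - 68*97*(1/60) = -13343/21317 - 6596*1/60 = -13343/21317 - 1649/15 = -35351878/319755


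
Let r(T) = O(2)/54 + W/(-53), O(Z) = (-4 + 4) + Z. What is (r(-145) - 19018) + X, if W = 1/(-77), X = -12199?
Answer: -3439703471/110187 ≈ -31217.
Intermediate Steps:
O(Z) = Z (O(Z) = 0 + Z = Z)
W = -1/77 ≈ -0.012987
r(T) = 4108/110187 (r(T) = 2/54 - 1/77/(-53) = 2*(1/54) - 1/77*(-1/53) = 1/27 + 1/4081 = 4108/110187)
(r(-145) - 19018) + X = (4108/110187 - 19018) - 12199 = -2095532258/110187 - 12199 = -3439703471/110187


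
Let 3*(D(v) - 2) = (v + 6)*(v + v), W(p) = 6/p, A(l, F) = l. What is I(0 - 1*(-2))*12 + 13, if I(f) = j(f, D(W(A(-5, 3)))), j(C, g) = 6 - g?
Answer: 2677/25 ≈ 107.08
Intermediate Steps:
D(v) = 2 + 2*v*(6 + v)/3 (D(v) = 2 + ((v + 6)*(v + v))/3 = 2 + ((6 + v)*(2*v))/3 = 2 + (2*v*(6 + v))/3 = 2 + 2*v*(6 + v)/3)
I(f) = 196/25 (I(f) = 6 - (2 + 4*(6/(-5)) + 2*(6/(-5))²/3) = 6 - (2 + 4*(6*(-⅕)) + 2*(6*(-⅕))²/3) = 6 - (2 + 4*(-6/5) + 2*(-6/5)²/3) = 6 - (2 - 24/5 + (⅔)*(36/25)) = 6 - (2 - 24/5 + 24/25) = 6 - 1*(-46/25) = 6 + 46/25 = 196/25)
I(0 - 1*(-2))*12 + 13 = (196/25)*12 + 13 = 2352/25 + 13 = 2677/25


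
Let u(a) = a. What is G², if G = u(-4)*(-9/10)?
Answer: 324/25 ≈ 12.960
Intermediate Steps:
G = 18/5 (G = -(-36)/10 = -4*(-9/10) = 18/5 ≈ 3.6000)
G² = (18/5)² = 324/25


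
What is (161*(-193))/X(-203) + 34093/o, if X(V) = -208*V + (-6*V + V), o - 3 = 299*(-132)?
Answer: -128592532/81258435 ≈ -1.5825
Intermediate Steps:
o = -39465 (o = 3 + 299*(-132) = 3 - 39468 = -39465)
X(V) = -213*V (X(V) = -208*V - 5*V = -213*V)
(161*(-193))/X(-203) + 34093/o = (161*(-193))/((-213*(-203))) + 34093/(-39465) = -31073/43239 + 34093*(-1/39465) = -31073*1/43239 - 34093/39465 = -4439/6177 - 34093/39465 = -128592532/81258435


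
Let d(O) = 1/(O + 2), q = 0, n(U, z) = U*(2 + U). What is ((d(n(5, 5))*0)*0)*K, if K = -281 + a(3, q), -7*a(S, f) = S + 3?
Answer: 0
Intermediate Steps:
a(S, f) = -3/7 - S/7 (a(S, f) = -(S + 3)/7 = -(3 + S)/7 = -3/7 - S/7)
d(O) = 1/(2 + O)
K = -1973/7 (K = -281 + (-3/7 - 1/7*3) = -281 + (-3/7 - 3/7) = -281 - 6/7 = -1973/7 ≈ -281.86)
((d(n(5, 5))*0)*0)*K = ((0/(2 + 5*(2 + 5)))*0)*(-1973/7) = ((0/(2 + 5*7))*0)*(-1973/7) = ((0/(2 + 35))*0)*(-1973/7) = ((0/37)*0)*(-1973/7) = (((1/37)*0)*0)*(-1973/7) = (0*0)*(-1973/7) = 0*(-1973/7) = 0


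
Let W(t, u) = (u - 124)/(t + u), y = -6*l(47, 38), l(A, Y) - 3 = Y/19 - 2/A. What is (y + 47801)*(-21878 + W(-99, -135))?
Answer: -244550275831/234 ≈ -1.0451e+9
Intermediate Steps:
l(A, Y) = 3 - 2/A + Y/19 (l(A, Y) = 3 + (Y/19 - 2/A) = 3 + (-2/A + Y/19) = 3 - 2/A + Y/19)
y = -1398/47 (y = -6*(3 - 2/47 + (1/19)*38) = -6*(3 - 2*1/47 + 2) = -6*(3 - 2/47 + 2) = -6*233/47 = -1398/47 ≈ -29.745)
W(t, u) = (-124 + u)/(t + u)
(y + 47801)*(-21878 + W(-99, -135)) = (-1398/47 + 47801)*(-21878 + (-124 - 135)/(-99 - 135)) = 2245249*(-21878 - 259/(-234))/47 = 2245249*(-21878 - 1/234*(-259))/47 = 2245249*(-21878 + 259/234)/47 = (2245249/47)*(-5119193/234) = -244550275831/234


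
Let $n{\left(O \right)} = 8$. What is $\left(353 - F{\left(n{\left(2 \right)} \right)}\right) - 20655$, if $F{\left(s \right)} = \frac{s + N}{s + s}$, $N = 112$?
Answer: $- \frac{40619}{2} \approx -20310.0$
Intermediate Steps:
$F{\left(s \right)} = \frac{112 + s}{2 s}$ ($F{\left(s \right)} = \frac{s + 112}{s + s} = \frac{112 + s}{2 s}$)
$\left(353 - F{\left(n{\left(2 \right)} \right)}\right) - 20655 = \left(353 - \frac{112 + 8}{2 \cdot 8}\right) - 20655 = \left(353 - \frac{1}{2} \cdot \frac{1}{8} \cdot 120\right) - 20655 = \left(353 - \frac{15}{2}\right) - 20655 = \frac{691}{2} - 20655 = - \frac{40619}{2}$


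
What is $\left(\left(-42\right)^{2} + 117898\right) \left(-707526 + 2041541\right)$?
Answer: $159630902930$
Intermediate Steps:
$\left(\left(-42\right)^{2} + 117898\right) \left(-707526 + 2041541\right) = \left(1764 + 117898\right) 1334015 = 119662 \cdot 1334015 = 159630902930$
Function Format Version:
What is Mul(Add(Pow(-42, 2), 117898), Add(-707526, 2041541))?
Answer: 159630902930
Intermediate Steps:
Mul(Add(Pow(-42, 2), 117898), Add(-707526, 2041541)) = Mul(Add(1764, 117898), 1334015) = Mul(119662, 1334015) = 159630902930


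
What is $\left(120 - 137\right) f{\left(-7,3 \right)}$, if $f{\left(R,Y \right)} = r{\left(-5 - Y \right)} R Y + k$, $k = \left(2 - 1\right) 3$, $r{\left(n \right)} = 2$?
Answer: $663$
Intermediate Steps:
$k = 3$ ($k = 1 \cdot 3 = 3$)
$f{\left(R,Y \right)} = 3 + 2 R Y$ ($f{\left(R,Y \right)} = 2 R Y + 3 = 3 + 2 R Y$)
$\left(120 - 137\right) f{\left(-7,3 \right)} = \left(120 - 137\right) \left(3 + 2 \left(-7\right) 3\right) = - 17 \left(3 - 42\right) = \left(-17\right) \left(-39\right) = 663$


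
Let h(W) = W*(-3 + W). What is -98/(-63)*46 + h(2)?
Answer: 626/9 ≈ 69.556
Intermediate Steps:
-98/(-63)*46 + h(2) = -98/(-63)*46 + 2*(-3 + 2) = -98*(-1/63)*46 + 2*(-1) = (14/9)*46 - 2 = 644/9 - 2 = 626/9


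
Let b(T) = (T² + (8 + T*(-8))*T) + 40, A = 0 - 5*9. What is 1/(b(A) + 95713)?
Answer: 1/81218 ≈ 1.2313e-5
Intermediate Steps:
A = -45 (A = 0 - 45 = -45)
b(T) = 40 + T² + T*(8 - 8*T) (b(T) = (T² + (8 - 8*T)*T) + 40 = (T² + T*(8 - 8*T)) + 40 = 40 + T² + T*(8 - 8*T))
1/(b(A) + 95713) = 1/((40 - 7*(-45)² + 8*(-45)) + 95713) = 1/((40 - 7*2025 - 360) + 95713) = 1/((40 - 14175 - 360) + 95713) = 1/(-14495 + 95713) = 1/81218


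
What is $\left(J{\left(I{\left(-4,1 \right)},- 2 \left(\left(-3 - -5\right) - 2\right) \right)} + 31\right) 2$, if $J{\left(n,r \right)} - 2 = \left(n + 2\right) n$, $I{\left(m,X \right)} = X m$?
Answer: $82$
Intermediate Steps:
$J{\left(n,r \right)} = 2 + n \left(2 + n\right)$ ($J{\left(n,r \right)} = 2 + \left(n + 2\right) n = 2 + \left(2 + n\right) n = 2 + n \left(2 + n\right)$)
$\left(J{\left(I{\left(-4,1 \right)},- 2 \left(\left(-3 - -5\right) - 2\right) \right)} + 31\right) 2 = \left(\left(2 + \left(1 \left(-4\right)\right)^{2} + 2 \cdot 1 \left(-4\right)\right) + 31\right) 2 = \left(\left(2 + \left(-4\right)^{2} + 2 \left(-4\right)\right) + 31\right) 2 = \left(\left(2 + 16 - 8\right) + 31\right) 2 = \left(10 + 31\right) 2 = 41 \cdot 2 = 82$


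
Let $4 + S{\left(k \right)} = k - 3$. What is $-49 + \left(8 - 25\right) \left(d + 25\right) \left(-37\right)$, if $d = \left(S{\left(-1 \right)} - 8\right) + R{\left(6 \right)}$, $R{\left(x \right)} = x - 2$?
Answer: $8128$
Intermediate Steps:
$S{\left(k \right)} = -7 + k$ ($S{\left(k \right)} = -4 + \left(k - 3\right) = -4 + \left(-3 + k\right) = -7 + k$)
$R{\left(x \right)} = -2 + x$
$d = -12$ ($d = \left(\left(-7 - 1\right) - 8\right) + \left(-2 + 6\right) = \left(-8 - 8\right) + 4 = -16 + 4 = -12$)
$-49 + \left(8 - 25\right) \left(d + 25\right) \left(-37\right) = -49 + \left(8 - 25\right) \left(-12 + 25\right) \left(-37\right) = -49 + \left(-17\right) 13 \left(-37\right) = -49 - -8177 = -49 + 8177 = 8128$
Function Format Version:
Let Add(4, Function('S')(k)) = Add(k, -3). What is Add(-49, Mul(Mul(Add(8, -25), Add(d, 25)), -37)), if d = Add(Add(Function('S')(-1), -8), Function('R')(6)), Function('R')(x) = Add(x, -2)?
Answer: 8128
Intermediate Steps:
Function('S')(k) = Add(-7, k) (Function('S')(k) = Add(-4, Add(k, -3)) = Add(-4, Add(-3, k)) = Add(-7, k))
Function('R')(x) = Add(-2, x)
d = -12 (d = Add(Add(Add(-7, -1), -8), Add(-2, 6)) = Add(Add(-8, -8), 4) = Add(-16, 4) = -12)
Add(-49, Mul(Mul(Add(8, -25), Add(d, 25)), -37)) = Add(-49, Mul(Mul(Add(8, -25), Add(-12, 25)), -37)) = Add(-49, Mul(Mul(-17, 13), -37)) = Add(-49, Mul(-221, -37)) = Add(-49, 8177) = 8128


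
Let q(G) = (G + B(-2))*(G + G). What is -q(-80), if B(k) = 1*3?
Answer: -12320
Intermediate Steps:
B(k) = 3
q(G) = 2*G*(3 + G) (q(G) = (G + 3)*(G + G) = (3 + G)*(2*G) = 2*G*(3 + G))
-q(-80) = -2*(-80)*(3 - 80) = -2*(-80)*(-77) = -1*12320 = -12320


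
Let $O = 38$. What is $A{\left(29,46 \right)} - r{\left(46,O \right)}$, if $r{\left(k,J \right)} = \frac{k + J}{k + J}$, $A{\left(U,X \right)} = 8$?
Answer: $7$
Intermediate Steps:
$r{\left(k,J \right)} = 1$ ($r{\left(k,J \right)} = \frac{J + k}{J + k} = 1$)
$A{\left(29,46 \right)} - r{\left(46,O \right)} = 8 - 1 = 7$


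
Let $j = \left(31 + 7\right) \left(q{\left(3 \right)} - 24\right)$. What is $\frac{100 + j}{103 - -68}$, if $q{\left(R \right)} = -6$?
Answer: $- \frac{1040}{171} \approx -6.0819$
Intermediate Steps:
$j = -1140$ ($j = \left(31 + 7\right) \left(-6 - 24\right) = 38 \left(-30\right) = -1140$)
$\frac{100 + j}{103 - -68} = \frac{100 - 1140}{103 - -68} = - \frac{1040}{103 + 68} = - \frac{1040}{171}$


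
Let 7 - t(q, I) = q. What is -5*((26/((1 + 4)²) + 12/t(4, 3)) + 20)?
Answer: -626/5 ≈ -125.20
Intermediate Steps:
t(q, I) = 7 - q
-5*((26/((1 + 4)²) + 12/t(4, 3)) + 20) = -5*((26/((1 + 4)²) + 12/(7 - 1*4)) + 20) = -5*((26/(5²) + 12/(7 - 4)) + 20) = -5*((26/25 + 12/3) + 20) = -5*((26*(1/25) + 12*(⅓)) + 20) = -5*((26/25 + 4) + 20) = -5*(126/25 + 20) = -5*626/25 = -626/5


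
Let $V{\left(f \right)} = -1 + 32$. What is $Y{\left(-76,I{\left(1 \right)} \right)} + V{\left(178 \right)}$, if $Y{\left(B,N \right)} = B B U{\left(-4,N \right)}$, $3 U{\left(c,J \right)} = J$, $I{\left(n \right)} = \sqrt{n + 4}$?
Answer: $31 + \frac{5776 \sqrt{5}}{3} \approx 4336.2$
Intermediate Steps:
$I{\left(n \right)} = \sqrt{4 + n}$
$U{\left(c,J \right)} = \frac{J}{3}$
$Y{\left(B,N \right)} = \frac{N B^{2}}{3}$ ($Y{\left(B,N \right)} = B B \frac{N}{3} = B^{2} \frac{N}{3} = \frac{N B^{2}}{3}$)
$V{\left(f \right)} = 31$
$Y{\left(-76,I{\left(1 \right)} \right)} + V{\left(178 \right)} = \frac{\sqrt{4 + 1} \left(-76\right)^{2}}{3} + 31 = \frac{1}{3} \sqrt{5} \cdot 5776 + 31 = \frac{5776 \sqrt{5}}{3} + 31 = 31 + \frac{5776 \sqrt{5}}{3}$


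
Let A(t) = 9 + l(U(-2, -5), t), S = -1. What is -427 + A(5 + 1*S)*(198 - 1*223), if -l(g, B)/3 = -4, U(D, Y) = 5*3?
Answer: -952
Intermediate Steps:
U(D, Y) = 15
l(g, B) = 12 (l(g, B) = -3*(-4) = 12)
A(t) = 21 (A(t) = 9 + 12 = 21)
-427 + A(5 + 1*S)*(198 - 1*223) = -427 + 21*(198 - 1*223) = -427 + 21*(198 - 223) = -427 + 21*(-25) = -427 - 525 = -952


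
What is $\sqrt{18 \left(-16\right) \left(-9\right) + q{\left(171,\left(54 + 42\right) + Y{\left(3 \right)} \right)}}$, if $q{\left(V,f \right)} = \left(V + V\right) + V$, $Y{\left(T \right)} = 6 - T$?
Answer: $3 \sqrt{345} \approx 55.723$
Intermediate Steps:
$q{\left(V,f \right)} = 3 V$ ($q{\left(V,f \right)} = 2 V + V = 3 V$)
$\sqrt{18 \left(-16\right) \left(-9\right) + q{\left(171,\left(54 + 42\right) + Y{\left(3 \right)} \right)}} = \sqrt{18 \left(-16\right) \left(-9\right) + 3 \cdot 171} = \sqrt{\left(-288\right) \left(-9\right) + 513} = \sqrt{2592 + 513} = \sqrt{3105} = 3 \sqrt{345}$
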